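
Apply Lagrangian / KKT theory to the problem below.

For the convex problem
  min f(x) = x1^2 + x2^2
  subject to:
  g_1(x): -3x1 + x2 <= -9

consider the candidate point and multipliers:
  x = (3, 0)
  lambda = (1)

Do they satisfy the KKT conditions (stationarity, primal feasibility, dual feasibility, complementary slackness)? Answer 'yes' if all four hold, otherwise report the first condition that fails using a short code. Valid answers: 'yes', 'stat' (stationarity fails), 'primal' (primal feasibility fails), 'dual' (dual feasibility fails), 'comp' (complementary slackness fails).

Gradient of f: grad f(x) = Q x + c = (6, 0)
Constraint values g_i(x) = a_i^T x - b_i:
  g_1((3, 0)) = 0
Stationarity residual: grad f(x) + sum_i lambda_i a_i = (3, 1)
  -> stationarity FAILS
Primal feasibility (all g_i <= 0): OK
Dual feasibility (all lambda_i >= 0): OK
Complementary slackness (lambda_i * g_i(x) = 0 for all i): OK

Verdict: the first failing condition is stationarity -> stat.

stat


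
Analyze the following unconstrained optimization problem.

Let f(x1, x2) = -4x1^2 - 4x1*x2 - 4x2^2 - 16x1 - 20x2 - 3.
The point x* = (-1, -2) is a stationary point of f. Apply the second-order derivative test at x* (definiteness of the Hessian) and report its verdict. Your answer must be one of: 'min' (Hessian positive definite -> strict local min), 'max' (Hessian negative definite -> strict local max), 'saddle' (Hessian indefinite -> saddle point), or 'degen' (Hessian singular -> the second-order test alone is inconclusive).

Compute the Hessian H = grad^2 f:
  H = [[-8, -4], [-4, -8]]
Verify stationarity: grad f(x*) = H x* + g = (0, 0).
Eigenvalues of H: -12, -4.
Both eigenvalues < 0, so H is negative definite -> x* is a strict local max.

max


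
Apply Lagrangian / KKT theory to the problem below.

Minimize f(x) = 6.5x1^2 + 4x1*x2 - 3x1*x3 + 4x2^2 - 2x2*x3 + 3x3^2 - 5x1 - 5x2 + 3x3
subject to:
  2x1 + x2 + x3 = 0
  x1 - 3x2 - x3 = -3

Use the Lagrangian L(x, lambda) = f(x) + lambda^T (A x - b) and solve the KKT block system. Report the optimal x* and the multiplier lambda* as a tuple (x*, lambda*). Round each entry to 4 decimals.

Form the Lagrangian:
  L(x, lambda) = (1/2) x^T Q x + c^T x + lambda^T (A x - b)
Stationarity (grad_x L = 0): Q x + c + A^T lambda = 0.
Primal feasibility: A x = b.

This gives the KKT block system:
  [ Q   A^T ] [ x     ]   [-c ]
  [ A    0  ] [ lambda ] = [ b ]

Solving the linear system:
  x*      = (-0.3281, 1.0079, -0.3517)
  lambda* = (1.4401, 1.2981)
  f(x*)   = -0.28

x* = (-0.3281, 1.0079, -0.3517), lambda* = (1.4401, 1.2981)


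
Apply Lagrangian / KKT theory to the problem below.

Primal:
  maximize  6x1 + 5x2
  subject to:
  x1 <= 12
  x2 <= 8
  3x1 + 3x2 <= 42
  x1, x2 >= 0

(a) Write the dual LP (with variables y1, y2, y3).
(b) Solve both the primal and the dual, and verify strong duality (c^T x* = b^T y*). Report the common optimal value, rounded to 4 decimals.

The standard primal-dual pair for 'max c^T x s.t. A x <= b, x >= 0' is:
  Dual:  min b^T y  s.t.  A^T y >= c,  y >= 0.

So the dual LP is:
  minimize  12y1 + 8y2 + 42y3
  subject to:
    y1 + 3y3 >= 6
    y2 + 3y3 >= 5
    y1, y2, y3 >= 0

Solving the primal: x* = (12, 2).
  primal value c^T x* = 82.
Solving the dual: y* = (1, 0, 1.6667).
  dual value b^T y* = 82.
Strong duality: c^T x* = b^T y*. Confirmed.

82


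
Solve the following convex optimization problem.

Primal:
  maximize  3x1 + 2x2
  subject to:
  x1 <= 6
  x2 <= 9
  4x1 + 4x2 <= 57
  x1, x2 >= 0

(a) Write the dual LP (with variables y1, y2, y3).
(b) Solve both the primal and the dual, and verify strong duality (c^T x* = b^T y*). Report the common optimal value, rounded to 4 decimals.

The standard primal-dual pair for 'max c^T x s.t. A x <= b, x >= 0' is:
  Dual:  min b^T y  s.t.  A^T y >= c,  y >= 0.

So the dual LP is:
  minimize  6y1 + 9y2 + 57y3
  subject to:
    y1 + 4y3 >= 3
    y2 + 4y3 >= 2
    y1, y2, y3 >= 0

Solving the primal: x* = (6, 8.25).
  primal value c^T x* = 34.5.
Solving the dual: y* = (1, 0, 0.5).
  dual value b^T y* = 34.5.
Strong duality: c^T x* = b^T y*. Confirmed.

34.5


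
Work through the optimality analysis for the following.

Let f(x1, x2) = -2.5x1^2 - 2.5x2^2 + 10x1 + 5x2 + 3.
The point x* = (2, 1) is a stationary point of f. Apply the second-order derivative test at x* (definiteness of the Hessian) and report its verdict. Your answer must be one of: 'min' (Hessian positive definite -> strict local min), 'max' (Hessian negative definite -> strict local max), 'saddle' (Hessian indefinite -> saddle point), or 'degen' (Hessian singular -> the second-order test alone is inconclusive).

Compute the Hessian H = grad^2 f:
  H = [[-5, 0], [0, -5]]
Verify stationarity: grad f(x*) = H x* + g = (0, 0).
Eigenvalues of H: -5, -5.
Both eigenvalues < 0, so H is negative definite -> x* is a strict local max.

max


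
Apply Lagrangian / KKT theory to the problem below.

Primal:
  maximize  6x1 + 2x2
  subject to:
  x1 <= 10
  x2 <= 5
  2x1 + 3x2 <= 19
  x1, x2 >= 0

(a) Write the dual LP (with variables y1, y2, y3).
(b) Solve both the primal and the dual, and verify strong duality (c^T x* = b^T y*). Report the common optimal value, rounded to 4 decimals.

The standard primal-dual pair for 'max c^T x s.t. A x <= b, x >= 0' is:
  Dual:  min b^T y  s.t.  A^T y >= c,  y >= 0.

So the dual LP is:
  minimize  10y1 + 5y2 + 19y3
  subject to:
    y1 + 2y3 >= 6
    y2 + 3y3 >= 2
    y1, y2, y3 >= 0

Solving the primal: x* = (9.5, 0).
  primal value c^T x* = 57.
Solving the dual: y* = (0, 0, 3).
  dual value b^T y* = 57.
Strong duality: c^T x* = b^T y*. Confirmed.

57


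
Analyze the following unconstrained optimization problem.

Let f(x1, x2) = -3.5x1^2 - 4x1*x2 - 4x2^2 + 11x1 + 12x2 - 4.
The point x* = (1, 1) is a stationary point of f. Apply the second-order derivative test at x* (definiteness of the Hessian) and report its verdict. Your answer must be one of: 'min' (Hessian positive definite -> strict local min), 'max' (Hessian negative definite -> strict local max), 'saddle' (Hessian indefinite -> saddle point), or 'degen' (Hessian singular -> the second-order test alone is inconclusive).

Compute the Hessian H = grad^2 f:
  H = [[-7, -4], [-4, -8]]
Verify stationarity: grad f(x*) = H x* + g = (0, 0).
Eigenvalues of H: -11.5311, -3.4689.
Both eigenvalues < 0, so H is negative definite -> x* is a strict local max.

max


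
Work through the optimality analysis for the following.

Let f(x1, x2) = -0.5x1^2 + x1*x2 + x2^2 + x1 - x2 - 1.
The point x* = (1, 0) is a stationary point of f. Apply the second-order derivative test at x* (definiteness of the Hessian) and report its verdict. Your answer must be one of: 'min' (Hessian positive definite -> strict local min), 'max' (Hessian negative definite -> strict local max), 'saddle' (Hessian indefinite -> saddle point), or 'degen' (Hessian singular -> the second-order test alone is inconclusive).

Compute the Hessian H = grad^2 f:
  H = [[-1, 1], [1, 2]]
Verify stationarity: grad f(x*) = H x* + g = (0, 0).
Eigenvalues of H: -1.3028, 2.3028.
Eigenvalues have mixed signs, so H is indefinite -> x* is a saddle point.

saddle


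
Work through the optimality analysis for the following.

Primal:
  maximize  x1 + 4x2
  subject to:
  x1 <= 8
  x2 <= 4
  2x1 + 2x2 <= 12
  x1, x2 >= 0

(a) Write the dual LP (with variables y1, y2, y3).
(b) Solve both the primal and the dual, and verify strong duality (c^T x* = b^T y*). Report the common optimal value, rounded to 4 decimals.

The standard primal-dual pair for 'max c^T x s.t. A x <= b, x >= 0' is:
  Dual:  min b^T y  s.t.  A^T y >= c,  y >= 0.

So the dual LP is:
  minimize  8y1 + 4y2 + 12y3
  subject to:
    y1 + 2y3 >= 1
    y2 + 2y3 >= 4
    y1, y2, y3 >= 0

Solving the primal: x* = (2, 4).
  primal value c^T x* = 18.
Solving the dual: y* = (0, 3, 0.5).
  dual value b^T y* = 18.
Strong duality: c^T x* = b^T y*. Confirmed.

18


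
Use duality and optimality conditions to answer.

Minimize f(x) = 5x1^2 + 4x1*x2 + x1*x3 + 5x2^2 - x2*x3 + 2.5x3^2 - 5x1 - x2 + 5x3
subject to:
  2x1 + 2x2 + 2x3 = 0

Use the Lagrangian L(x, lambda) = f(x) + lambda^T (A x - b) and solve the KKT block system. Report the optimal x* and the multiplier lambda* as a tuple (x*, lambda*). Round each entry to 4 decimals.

Form the Lagrangian:
  L(x, lambda) = (1/2) x^T Q x + c^T x + lambda^T (A x - b)
Stationarity (grad_x L = 0): Q x + c + A^T lambda = 0.
Primal feasibility: A x = b.

This gives the KKT block system:
  [ Q   A^T ] [ x     ]   [-c ]
  [ A    0  ] [ lambda ] = [ b ]

Solving the linear system:
  x*      = (0.8286, -0.0857, -0.7429)
  lambda* = (-1.1)
  f(x*)   = -3.8857

x* = (0.8286, -0.0857, -0.7429), lambda* = (-1.1)


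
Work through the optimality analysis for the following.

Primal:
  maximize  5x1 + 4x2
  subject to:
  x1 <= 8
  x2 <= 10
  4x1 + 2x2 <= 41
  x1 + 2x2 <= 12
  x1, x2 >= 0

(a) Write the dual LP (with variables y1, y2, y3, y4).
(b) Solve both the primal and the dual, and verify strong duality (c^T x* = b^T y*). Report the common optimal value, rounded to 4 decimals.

The standard primal-dual pair for 'max c^T x s.t. A x <= b, x >= 0' is:
  Dual:  min b^T y  s.t.  A^T y >= c,  y >= 0.

So the dual LP is:
  minimize  8y1 + 10y2 + 41y3 + 12y4
  subject to:
    y1 + 4y3 + y4 >= 5
    y2 + 2y3 + 2y4 >= 4
    y1, y2, y3, y4 >= 0

Solving the primal: x* = (8, 2).
  primal value c^T x* = 48.
Solving the dual: y* = (3, 0, 0, 2).
  dual value b^T y* = 48.
Strong duality: c^T x* = b^T y*. Confirmed.

48


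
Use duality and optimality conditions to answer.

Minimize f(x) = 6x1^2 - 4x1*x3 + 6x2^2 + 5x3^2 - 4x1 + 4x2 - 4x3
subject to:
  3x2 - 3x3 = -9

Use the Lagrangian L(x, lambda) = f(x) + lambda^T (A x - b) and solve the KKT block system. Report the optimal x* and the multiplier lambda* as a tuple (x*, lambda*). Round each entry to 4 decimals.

Form the Lagrangian:
  L(x, lambda) = (1/2) x^T Q x + c^T x + lambda^T (A x - b)
Stationarity (grad_x L = 0): Q x + c + A^T lambda = 0.
Primal feasibility: A x = b.

This gives the KKT block system:
  [ Q   A^T ] [ x     ]   [-c ]
  [ A    0  ] [ lambda ] = [ b ]

Solving the linear system:
  x*      = (0.9355, -1.1935, 1.8065)
  lambda* = (3.4409)
  f(x*)   = 7.6129

x* = (0.9355, -1.1935, 1.8065), lambda* = (3.4409)


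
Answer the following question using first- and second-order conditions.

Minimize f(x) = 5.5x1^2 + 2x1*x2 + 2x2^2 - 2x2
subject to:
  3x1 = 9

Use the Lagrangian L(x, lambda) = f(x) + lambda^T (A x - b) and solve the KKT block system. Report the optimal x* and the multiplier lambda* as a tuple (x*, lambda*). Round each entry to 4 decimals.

Form the Lagrangian:
  L(x, lambda) = (1/2) x^T Q x + c^T x + lambda^T (A x - b)
Stationarity (grad_x L = 0): Q x + c + A^T lambda = 0.
Primal feasibility: A x = b.

This gives the KKT block system:
  [ Q   A^T ] [ x     ]   [-c ]
  [ A    0  ] [ lambda ] = [ b ]

Solving the linear system:
  x*      = (3, -1)
  lambda* = (-10.3333)
  f(x*)   = 47.5

x* = (3, -1), lambda* = (-10.3333)


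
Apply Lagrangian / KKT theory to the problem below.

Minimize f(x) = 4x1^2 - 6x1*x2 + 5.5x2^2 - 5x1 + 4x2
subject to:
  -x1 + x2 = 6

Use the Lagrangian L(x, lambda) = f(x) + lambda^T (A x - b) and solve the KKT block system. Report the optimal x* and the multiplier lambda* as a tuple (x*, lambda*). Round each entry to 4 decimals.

Form the Lagrangian:
  L(x, lambda) = (1/2) x^T Q x + c^T x + lambda^T (A x - b)
Stationarity (grad_x L = 0): Q x + c + A^T lambda = 0.
Primal feasibility: A x = b.

This gives the KKT block system:
  [ Q   A^T ] [ x     ]   [-c ]
  [ A    0  ] [ lambda ] = [ b ]

Solving the linear system:
  x*      = (-4.1429, 1.8571)
  lambda* = (-49.2857)
  f(x*)   = 161.9286

x* = (-4.1429, 1.8571), lambda* = (-49.2857)


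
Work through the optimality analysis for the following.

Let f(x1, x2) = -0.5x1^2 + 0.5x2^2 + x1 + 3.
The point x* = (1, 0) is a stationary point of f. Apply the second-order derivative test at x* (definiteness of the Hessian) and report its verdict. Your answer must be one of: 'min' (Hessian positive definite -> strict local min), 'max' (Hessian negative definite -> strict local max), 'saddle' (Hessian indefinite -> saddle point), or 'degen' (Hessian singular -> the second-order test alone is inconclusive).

Compute the Hessian H = grad^2 f:
  H = [[-1, 0], [0, 1]]
Verify stationarity: grad f(x*) = H x* + g = (0, 0).
Eigenvalues of H: -1, 1.
Eigenvalues have mixed signs, so H is indefinite -> x* is a saddle point.

saddle


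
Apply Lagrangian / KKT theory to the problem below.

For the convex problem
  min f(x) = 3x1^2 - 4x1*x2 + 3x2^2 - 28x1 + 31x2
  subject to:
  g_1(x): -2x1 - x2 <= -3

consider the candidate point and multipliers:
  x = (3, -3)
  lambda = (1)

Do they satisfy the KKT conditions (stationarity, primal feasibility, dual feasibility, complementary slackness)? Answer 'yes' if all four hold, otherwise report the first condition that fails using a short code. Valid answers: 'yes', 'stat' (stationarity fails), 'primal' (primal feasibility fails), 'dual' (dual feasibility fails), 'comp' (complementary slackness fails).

Gradient of f: grad f(x) = Q x + c = (2, 1)
Constraint values g_i(x) = a_i^T x - b_i:
  g_1((3, -3)) = 0
Stationarity residual: grad f(x) + sum_i lambda_i a_i = (0, 0)
  -> stationarity OK
Primal feasibility (all g_i <= 0): OK
Dual feasibility (all lambda_i >= 0): OK
Complementary slackness (lambda_i * g_i(x) = 0 for all i): OK

Verdict: yes, KKT holds.

yes


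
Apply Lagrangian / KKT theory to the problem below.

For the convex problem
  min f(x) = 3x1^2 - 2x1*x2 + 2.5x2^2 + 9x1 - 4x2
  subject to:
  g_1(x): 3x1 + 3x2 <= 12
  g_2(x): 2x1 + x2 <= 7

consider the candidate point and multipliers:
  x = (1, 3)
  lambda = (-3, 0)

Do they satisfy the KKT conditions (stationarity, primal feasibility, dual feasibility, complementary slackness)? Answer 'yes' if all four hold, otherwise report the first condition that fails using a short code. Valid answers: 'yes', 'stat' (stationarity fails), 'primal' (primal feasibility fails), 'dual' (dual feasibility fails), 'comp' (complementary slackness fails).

Gradient of f: grad f(x) = Q x + c = (9, 9)
Constraint values g_i(x) = a_i^T x - b_i:
  g_1((1, 3)) = 0
  g_2((1, 3)) = -2
Stationarity residual: grad f(x) + sum_i lambda_i a_i = (0, 0)
  -> stationarity OK
Primal feasibility (all g_i <= 0): OK
Dual feasibility (all lambda_i >= 0): FAILS
Complementary slackness (lambda_i * g_i(x) = 0 for all i): OK

Verdict: the first failing condition is dual_feasibility -> dual.

dual


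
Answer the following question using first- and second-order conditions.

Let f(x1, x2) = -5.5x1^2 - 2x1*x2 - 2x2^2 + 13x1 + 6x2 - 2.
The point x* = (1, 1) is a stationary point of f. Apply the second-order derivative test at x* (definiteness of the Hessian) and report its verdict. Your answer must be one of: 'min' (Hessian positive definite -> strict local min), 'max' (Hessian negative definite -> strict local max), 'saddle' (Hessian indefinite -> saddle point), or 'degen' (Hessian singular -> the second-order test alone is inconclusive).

Compute the Hessian H = grad^2 f:
  H = [[-11, -2], [-2, -4]]
Verify stationarity: grad f(x*) = H x* + g = (0, 0).
Eigenvalues of H: -11.5311, -3.4689.
Both eigenvalues < 0, so H is negative definite -> x* is a strict local max.

max


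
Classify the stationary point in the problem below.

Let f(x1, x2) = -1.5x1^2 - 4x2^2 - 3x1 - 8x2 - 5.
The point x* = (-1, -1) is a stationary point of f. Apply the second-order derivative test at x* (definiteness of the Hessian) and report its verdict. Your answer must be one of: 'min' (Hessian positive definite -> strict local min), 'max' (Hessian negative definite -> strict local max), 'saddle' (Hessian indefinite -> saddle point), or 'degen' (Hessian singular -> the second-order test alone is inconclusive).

Compute the Hessian H = grad^2 f:
  H = [[-3, 0], [0, -8]]
Verify stationarity: grad f(x*) = H x* + g = (0, 0).
Eigenvalues of H: -8, -3.
Both eigenvalues < 0, so H is negative definite -> x* is a strict local max.

max


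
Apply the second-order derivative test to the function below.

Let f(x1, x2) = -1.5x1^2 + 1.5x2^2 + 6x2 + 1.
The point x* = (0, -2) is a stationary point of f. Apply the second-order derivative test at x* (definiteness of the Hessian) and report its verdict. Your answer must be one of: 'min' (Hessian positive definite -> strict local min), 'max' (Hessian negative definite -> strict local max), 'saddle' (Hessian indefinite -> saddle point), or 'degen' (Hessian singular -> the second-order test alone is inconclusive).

Compute the Hessian H = grad^2 f:
  H = [[-3, 0], [0, 3]]
Verify stationarity: grad f(x*) = H x* + g = (0, 0).
Eigenvalues of H: -3, 3.
Eigenvalues have mixed signs, so H is indefinite -> x* is a saddle point.

saddle


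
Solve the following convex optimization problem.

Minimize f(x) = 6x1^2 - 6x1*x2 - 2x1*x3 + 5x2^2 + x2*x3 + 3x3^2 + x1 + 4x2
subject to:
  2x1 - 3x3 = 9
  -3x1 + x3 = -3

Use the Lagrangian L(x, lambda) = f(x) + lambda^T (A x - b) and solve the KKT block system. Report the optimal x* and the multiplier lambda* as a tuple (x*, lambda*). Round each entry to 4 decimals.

Form the Lagrangian:
  L(x, lambda) = (1/2) x^T Q x + c^T x + lambda^T (A x - b)
Stationarity (grad_x L = 0): Q x + c + A^T lambda = 0.
Primal feasibility: A x = b.

This gives the KKT block system:
  [ Q   A^T ] [ x     ]   [-c ]
  [ A    0  ] [ lambda ] = [ b ]

Solving the linear system:
  x*      = (0, -0.1, -3)
  lambda* = (-6.6714, -1.9143)
  f(x*)   = 26.95

x* = (0, -0.1, -3), lambda* = (-6.6714, -1.9143)


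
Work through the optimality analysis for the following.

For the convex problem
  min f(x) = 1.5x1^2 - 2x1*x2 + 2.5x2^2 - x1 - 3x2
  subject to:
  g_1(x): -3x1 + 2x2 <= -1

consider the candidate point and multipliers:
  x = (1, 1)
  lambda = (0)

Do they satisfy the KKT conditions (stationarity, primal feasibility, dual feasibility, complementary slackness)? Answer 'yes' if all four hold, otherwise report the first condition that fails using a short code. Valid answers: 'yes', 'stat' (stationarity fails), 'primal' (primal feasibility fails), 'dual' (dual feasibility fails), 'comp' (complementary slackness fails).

Gradient of f: grad f(x) = Q x + c = (0, 0)
Constraint values g_i(x) = a_i^T x - b_i:
  g_1((1, 1)) = 0
Stationarity residual: grad f(x) + sum_i lambda_i a_i = (0, 0)
  -> stationarity OK
Primal feasibility (all g_i <= 0): OK
Dual feasibility (all lambda_i >= 0): OK
Complementary slackness (lambda_i * g_i(x) = 0 for all i): OK

Verdict: yes, KKT holds.

yes


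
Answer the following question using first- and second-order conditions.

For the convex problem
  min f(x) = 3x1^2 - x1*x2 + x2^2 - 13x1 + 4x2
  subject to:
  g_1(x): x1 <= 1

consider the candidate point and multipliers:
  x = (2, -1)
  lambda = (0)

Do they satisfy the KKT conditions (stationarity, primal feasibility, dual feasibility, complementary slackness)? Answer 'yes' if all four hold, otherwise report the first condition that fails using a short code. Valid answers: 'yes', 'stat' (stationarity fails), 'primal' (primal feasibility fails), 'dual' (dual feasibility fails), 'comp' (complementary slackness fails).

Gradient of f: grad f(x) = Q x + c = (0, 0)
Constraint values g_i(x) = a_i^T x - b_i:
  g_1((2, -1)) = 1
Stationarity residual: grad f(x) + sum_i lambda_i a_i = (0, 0)
  -> stationarity OK
Primal feasibility (all g_i <= 0): FAILS
Dual feasibility (all lambda_i >= 0): OK
Complementary slackness (lambda_i * g_i(x) = 0 for all i): OK

Verdict: the first failing condition is primal_feasibility -> primal.

primal


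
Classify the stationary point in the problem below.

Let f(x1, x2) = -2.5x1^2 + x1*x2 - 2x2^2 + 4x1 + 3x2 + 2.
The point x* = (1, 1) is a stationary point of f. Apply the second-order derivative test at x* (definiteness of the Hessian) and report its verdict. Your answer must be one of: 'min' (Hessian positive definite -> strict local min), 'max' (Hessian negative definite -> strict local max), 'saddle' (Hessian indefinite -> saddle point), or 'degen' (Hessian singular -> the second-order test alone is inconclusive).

Compute the Hessian H = grad^2 f:
  H = [[-5, 1], [1, -4]]
Verify stationarity: grad f(x*) = H x* + g = (0, 0).
Eigenvalues of H: -5.618, -3.382.
Both eigenvalues < 0, so H is negative definite -> x* is a strict local max.

max


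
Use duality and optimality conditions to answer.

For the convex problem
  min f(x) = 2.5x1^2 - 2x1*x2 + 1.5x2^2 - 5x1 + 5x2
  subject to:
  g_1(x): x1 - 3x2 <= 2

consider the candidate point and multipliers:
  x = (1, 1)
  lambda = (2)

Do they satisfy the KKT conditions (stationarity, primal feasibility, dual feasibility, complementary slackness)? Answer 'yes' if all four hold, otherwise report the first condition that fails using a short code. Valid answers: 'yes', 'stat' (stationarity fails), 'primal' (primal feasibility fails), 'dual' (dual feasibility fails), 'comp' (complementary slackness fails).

Gradient of f: grad f(x) = Q x + c = (-2, 6)
Constraint values g_i(x) = a_i^T x - b_i:
  g_1((1, 1)) = -4
Stationarity residual: grad f(x) + sum_i lambda_i a_i = (0, 0)
  -> stationarity OK
Primal feasibility (all g_i <= 0): OK
Dual feasibility (all lambda_i >= 0): OK
Complementary slackness (lambda_i * g_i(x) = 0 for all i): FAILS

Verdict: the first failing condition is complementary_slackness -> comp.

comp


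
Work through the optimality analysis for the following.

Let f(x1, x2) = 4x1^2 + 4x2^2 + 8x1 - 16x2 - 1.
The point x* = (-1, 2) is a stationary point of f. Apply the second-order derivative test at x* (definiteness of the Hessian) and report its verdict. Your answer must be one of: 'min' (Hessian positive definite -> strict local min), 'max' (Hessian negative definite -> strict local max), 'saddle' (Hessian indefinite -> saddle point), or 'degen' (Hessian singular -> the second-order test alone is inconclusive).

Compute the Hessian H = grad^2 f:
  H = [[8, 0], [0, 8]]
Verify stationarity: grad f(x*) = H x* + g = (0, 0).
Eigenvalues of H: 8, 8.
Both eigenvalues > 0, so H is positive definite -> x* is a strict local min.

min


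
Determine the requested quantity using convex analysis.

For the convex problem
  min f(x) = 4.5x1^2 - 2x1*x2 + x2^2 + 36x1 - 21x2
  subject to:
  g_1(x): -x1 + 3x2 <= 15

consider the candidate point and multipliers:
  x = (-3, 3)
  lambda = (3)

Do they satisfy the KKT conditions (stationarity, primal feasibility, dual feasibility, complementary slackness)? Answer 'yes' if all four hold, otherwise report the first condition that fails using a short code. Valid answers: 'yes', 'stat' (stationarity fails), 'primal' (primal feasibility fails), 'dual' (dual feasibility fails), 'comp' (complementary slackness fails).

Gradient of f: grad f(x) = Q x + c = (3, -9)
Constraint values g_i(x) = a_i^T x - b_i:
  g_1((-3, 3)) = -3
Stationarity residual: grad f(x) + sum_i lambda_i a_i = (0, 0)
  -> stationarity OK
Primal feasibility (all g_i <= 0): OK
Dual feasibility (all lambda_i >= 0): OK
Complementary slackness (lambda_i * g_i(x) = 0 for all i): FAILS

Verdict: the first failing condition is complementary_slackness -> comp.

comp


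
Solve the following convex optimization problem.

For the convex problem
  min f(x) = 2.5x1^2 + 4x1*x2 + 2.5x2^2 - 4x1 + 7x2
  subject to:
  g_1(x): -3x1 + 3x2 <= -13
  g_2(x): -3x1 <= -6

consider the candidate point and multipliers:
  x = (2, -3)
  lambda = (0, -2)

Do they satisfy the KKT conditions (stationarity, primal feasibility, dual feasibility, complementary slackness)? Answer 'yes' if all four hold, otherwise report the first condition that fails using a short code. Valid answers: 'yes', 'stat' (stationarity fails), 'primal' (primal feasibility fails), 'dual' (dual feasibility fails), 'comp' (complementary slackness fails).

Gradient of f: grad f(x) = Q x + c = (-6, 0)
Constraint values g_i(x) = a_i^T x - b_i:
  g_1((2, -3)) = -2
  g_2((2, -3)) = 0
Stationarity residual: grad f(x) + sum_i lambda_i a_i = (0, 0)
  -> stationarity OK
Primal feasibility (all g_i <= 0): OK
Dual feasibility (all lambda_i >= 0): FAILS
Complementary slackness (lambda_i * g_i(x) = 0 for all i): OK

Verdict: the first failing condition is dual_feasibility -> dual.

dual


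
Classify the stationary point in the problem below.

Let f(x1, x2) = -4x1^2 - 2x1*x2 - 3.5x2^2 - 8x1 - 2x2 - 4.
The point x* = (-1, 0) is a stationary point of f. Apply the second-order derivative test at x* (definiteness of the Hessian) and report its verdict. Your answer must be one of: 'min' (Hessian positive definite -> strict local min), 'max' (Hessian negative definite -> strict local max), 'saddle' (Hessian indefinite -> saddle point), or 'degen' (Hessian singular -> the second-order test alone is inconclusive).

Compute the Hessian H = grad^2 f:
  H = [[-8, -2], [-2, -7]]
Verify stationarity: grad f(x*) = H x* + g = (0, 0).
Eigenvalues of H: -9.5616, -5.4384.
Both eigenvalues < 0, so H is negative definite -> x* is a strict local max.

max


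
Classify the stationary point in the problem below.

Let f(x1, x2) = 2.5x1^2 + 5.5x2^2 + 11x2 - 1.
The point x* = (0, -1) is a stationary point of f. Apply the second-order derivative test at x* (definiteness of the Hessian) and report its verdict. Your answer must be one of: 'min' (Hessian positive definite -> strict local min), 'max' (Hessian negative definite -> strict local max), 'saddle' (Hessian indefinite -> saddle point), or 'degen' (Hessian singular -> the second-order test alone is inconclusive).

Compute the Hessian H = grad^2 f:
  H = [[5, 0], [0, 11]]
Verify stationarity: grad f(x*) = H x* + g = (0, 0).
Eigenvalues of H: 5, 11.
Both eigenvalues > 0, so H is positive definite -> x* is a strict local min.

min


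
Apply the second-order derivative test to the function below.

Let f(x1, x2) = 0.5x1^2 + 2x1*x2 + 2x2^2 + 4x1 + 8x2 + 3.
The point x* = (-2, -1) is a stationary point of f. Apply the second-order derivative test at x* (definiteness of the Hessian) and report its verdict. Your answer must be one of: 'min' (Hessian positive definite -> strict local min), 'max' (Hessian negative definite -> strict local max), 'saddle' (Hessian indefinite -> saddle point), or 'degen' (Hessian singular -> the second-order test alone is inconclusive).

Compute the Hessian H = grad^2 f:
  H = [[1, 2], [2, 4]]
Verify stationarity: grad f(x*) = H x* + g = (0, 0).
Eigenvalues of H: 0, 5.
H has a zero eigenvalue (singular; positive semidefinite but not definite), so H is neither positive definite, negative definite, nor indefinite. The second-order test alone is inconclusive -> degen.
(Indeed, f is constant along the null direction of H through x*, so x* is not a strict local extremum.)

degen


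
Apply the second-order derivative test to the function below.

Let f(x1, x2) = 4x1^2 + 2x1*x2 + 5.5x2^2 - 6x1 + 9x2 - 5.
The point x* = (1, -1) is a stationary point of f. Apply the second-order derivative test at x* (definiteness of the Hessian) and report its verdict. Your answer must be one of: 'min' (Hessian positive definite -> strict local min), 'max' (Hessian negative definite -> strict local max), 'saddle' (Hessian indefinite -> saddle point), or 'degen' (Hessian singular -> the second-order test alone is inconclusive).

Compute the Hessian H = grad^2 f:
  H = [[8, 2], [2, 11]]
Verify stationarity: grad f(x*) = H x* + g = (0, 0).
Eigenvalues of H: 7, 12.
Both eigenvalues > 0, so H is positive definite -> x* is a strict local min.

min


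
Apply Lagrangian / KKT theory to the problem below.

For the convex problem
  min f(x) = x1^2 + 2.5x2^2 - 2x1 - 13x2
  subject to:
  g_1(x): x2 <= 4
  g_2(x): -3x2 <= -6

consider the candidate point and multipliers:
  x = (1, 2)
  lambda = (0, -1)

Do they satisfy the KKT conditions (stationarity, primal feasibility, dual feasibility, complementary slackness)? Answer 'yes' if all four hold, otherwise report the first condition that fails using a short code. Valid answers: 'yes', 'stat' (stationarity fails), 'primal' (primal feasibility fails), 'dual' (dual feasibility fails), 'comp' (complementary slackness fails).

Gradient of f: grad f(x) = Q x + c = (0, -3)
Constraint values g_i(x) = a_i^T x - b_i:
  g_1((1, 2)) = -2
  g_2((1, 2)) = 0
Stationarity residual: grad f(x) + sum_i lambda_i a_i = (0, 0)
  -> stationarity OK
Primal feasibility (all g_i <= 0): OK
Dual feasibility (all lambda_i >= 0): FAILS
Complementary slackness (lambda_i * g_i(x) = 0 for all i): OK

Verdict: the first failing condition is dual_feasibility -> dual.

dual


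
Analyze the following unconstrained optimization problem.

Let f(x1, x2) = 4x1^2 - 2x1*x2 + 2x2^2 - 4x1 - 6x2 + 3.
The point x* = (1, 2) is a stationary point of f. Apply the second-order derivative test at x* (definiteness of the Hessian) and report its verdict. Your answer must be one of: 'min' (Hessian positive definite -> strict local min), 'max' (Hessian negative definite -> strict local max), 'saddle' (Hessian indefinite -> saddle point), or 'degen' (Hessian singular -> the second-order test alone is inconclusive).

Compute the Hessian H = grad^2 f:
  H = [[8, -2], [-2, 4]]
Verify stationarity: grad f(x*) = H x* + g = (0, 0).
Eigenvalues of H: 3.1716, 8.8284.
Both eigenvalues > 0, so H is positive definite -> x* is a strict local min.

min


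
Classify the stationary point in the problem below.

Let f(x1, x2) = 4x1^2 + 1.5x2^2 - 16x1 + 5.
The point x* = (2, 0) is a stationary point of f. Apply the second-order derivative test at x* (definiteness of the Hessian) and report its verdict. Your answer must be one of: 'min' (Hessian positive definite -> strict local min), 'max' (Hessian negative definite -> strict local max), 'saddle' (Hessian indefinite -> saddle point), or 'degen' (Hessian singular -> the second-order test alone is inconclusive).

Compute the Hessian H = grad^2 f:
  H = [[8, 0], [0, 3]]
Verify stationarity: grad f(x*) = H x* + g = (0, 0).
Eigenvalues of H: 3, 8.
Both eigenvalues > 0, so H is positive definite -> x* is a strict local min.

min


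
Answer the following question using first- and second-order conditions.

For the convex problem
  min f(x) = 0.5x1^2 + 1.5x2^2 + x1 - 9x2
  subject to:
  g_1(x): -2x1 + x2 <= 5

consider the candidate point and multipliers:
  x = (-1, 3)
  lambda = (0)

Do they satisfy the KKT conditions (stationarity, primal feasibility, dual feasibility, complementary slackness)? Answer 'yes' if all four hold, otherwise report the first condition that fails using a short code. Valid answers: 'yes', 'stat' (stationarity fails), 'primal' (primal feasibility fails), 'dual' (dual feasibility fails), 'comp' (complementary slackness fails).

Gradient of f: grad f(x) = Q x + c = (0, 0)
Constraint values g_i(x) = a_i^T x - b_i:
  g_1((-1, 3)) = 0
Stationarity residual: grad f(x) + sum_i lambda_i a_i = (0, 0)
  -> stationarity OK
Primal feasibility (all g_i <= 0): OK
Dual feasibility (all lambda_i >= 0): OK
Complementary slackness (lambda_i * g_i(x) = 0 for all i): OK

Verdict: yes, KKT holds.

yes


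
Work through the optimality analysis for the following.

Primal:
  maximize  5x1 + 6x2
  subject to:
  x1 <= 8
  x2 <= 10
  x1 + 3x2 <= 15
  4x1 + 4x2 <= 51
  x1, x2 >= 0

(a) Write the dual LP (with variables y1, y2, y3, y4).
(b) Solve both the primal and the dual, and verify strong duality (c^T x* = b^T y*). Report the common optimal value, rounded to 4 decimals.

The standard primal-dual pair for 'max c^T x s.t. A x <= b, x >= 0' is:
  Dual:  min b^T y  s.t.  A^T y >= c,  y >= 0.

So the dual LP is:
  minimize  8y1 + 10y2 + 15y3 + 51y4
  subject to:
    y1 + y3 + 4y4 >= 5
    y2 + 3y3 + 4y4 >= 6
    y1, y2, y3, y4 >= 0

Solving the primal: x* = (8, 2.3333).
  primal value c^T x* = 54.
Solving the dual: y* = (3, 0, 2, 0).
  dual value b^T y* = 54.
Strong duality: c^T x* = b^T y*. Confirmed.

54


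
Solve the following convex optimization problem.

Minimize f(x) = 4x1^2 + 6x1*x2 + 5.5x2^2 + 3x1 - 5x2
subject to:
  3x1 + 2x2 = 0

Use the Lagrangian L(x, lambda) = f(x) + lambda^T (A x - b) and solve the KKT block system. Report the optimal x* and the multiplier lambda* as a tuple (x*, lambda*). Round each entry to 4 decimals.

Form the Lagrangian:
  L(x, lambda) = (1/2) x^T Q x + c^T x + lambda^T (A x - b)
Stationarity (grad_x L = 0): Q x + c + A^T lambda = 0.
Primal feasibility: A x = b.

This gives the KKT block system:
  [ Q   A^T ] [ x     ]   [-c ]
  [ A    0  ] [ lambda ] = [ b ]

Solving the linear system:
  x*      = (-0.7119, 1.0678)
  lambda* = (-1.2373)
  f(x*)   = -3.7373

x* = (-0.7119, 1.0678), lambda* = (-1.2373)


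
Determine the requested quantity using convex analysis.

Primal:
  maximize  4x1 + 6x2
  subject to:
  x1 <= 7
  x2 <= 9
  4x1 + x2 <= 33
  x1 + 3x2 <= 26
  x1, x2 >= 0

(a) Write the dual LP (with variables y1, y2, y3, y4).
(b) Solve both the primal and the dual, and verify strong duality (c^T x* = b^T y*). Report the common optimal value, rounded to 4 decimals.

The standard primal-dual pair for 'max c^T x s.t. A x <= b, x >= 0' is:
  Dual:  min b^T y  s.t.  A^T y >= c,  y >= 0.

So the dual LP is:
  minimize  7y1 + 9y2 + 33y3 + 26y4
  subject to:
    y1 + 4y3 + y4 >= 4
    y2 + y3 + 3y4 >= 6
    y1, y2, y3, y4 >= 0

Solving the primal: x* = (6.6364, 6.4545).
  primal value c^T x* = 65.2727.
Solving the dual: y* = (0, 0, 0.5455, 1.8182).
  dual value b^T y* = 65.2727.
Strong duality: c^T x* = b^T y*. Confirmed.

65.2727


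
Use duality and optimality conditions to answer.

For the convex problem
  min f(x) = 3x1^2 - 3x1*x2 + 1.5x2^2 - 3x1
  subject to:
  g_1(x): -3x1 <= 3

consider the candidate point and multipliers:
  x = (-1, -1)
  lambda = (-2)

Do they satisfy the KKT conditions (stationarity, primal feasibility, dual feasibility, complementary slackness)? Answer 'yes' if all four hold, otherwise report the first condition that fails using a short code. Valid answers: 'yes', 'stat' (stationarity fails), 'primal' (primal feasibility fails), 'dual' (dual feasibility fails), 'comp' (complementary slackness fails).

Gradient of f: grad f(x) = Q x + c = (-6, 0)
Constraint values g_i(x) = a_i^T x - b_i:
  g_1((-1, -1)) = 0
Stationarity residual: grad f(x) + sum_i lambda_i a_i = (0, 0)
  -> stationarity OK
Primal feasibility (all g_i <= 0): OK
Dual feasibility (all lambda_i >= 0): FAILS
Complementary slackness (lambda_i * g_i(x) = 0 for all i): OK

Verdict: the first failing condition is dual_feasibility -> dual.

dual


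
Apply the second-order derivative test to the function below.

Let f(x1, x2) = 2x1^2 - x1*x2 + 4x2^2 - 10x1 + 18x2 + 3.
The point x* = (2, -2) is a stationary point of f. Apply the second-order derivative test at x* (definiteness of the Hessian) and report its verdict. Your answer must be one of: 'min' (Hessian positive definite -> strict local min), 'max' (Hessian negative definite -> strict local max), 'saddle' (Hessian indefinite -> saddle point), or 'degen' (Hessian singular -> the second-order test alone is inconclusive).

Compute the Hessian H = grad^2 f:
  H = [[4, -1], [-1, 8]]
Verify stationarity: grad f(x*) = H x* + g = (0, 0).
Eigenvalues of H: 3.7639, 8.2361.
Both eigenvalues > 0, so H is positive definite -> x* is a strict local min.

min


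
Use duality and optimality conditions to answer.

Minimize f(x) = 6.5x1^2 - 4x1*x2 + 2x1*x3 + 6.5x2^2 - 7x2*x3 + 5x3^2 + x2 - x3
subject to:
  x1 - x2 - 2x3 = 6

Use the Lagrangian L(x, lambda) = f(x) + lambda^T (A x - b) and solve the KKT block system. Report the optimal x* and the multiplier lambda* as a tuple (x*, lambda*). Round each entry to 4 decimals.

Form the Lagrangian:
  L(x, lambda) = (1/2) x^T Q x + c^T x + lambda^T (A x - b)
Stationarity (grad_x L = 0): Q x + c + A^T lambda = 0.
Primal feasibility: A x = b.

This gives the KKT block system:
  [ Q   A^T ] [ x     ]   [-c ]
  [ A    0  ] [ lambda ] = [ b ]

Solving the linear system:
  x*      = (0.2612, -1.539, -2.0999)
  lambda* = (-5.352)
  f(x*)   = 16.3364

x* = (0.2612, -1.539, -2.0999), lambda* = (-5.352)


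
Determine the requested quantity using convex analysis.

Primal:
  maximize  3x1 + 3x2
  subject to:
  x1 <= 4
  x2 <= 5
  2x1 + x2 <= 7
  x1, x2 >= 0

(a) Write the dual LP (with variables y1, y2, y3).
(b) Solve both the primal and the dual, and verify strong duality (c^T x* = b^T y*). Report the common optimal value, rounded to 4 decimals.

The standard primal-dual pair for 'max c^T x s.t. A x <= b, x >= 0' is:
  Dual:  min b^T y  s.t.  A^T y >= c,  y >= 0.

So the dual LP is:
  minimize  4y1 + 5y2 + 7y3
  subject to:
    y1 + 2y3 >= 3
    y2 + y3 >= 3
    y1, y2, y3 >= 0

Solving the primal: x* = (1, 5).
  primal value c^T x* = 18.
Solving the dual: y* = (0, 1.5, 1.5).
  dual value b^T y* = 18.
Strong duality: c^T x* = b^T y*. Confirmed.

18


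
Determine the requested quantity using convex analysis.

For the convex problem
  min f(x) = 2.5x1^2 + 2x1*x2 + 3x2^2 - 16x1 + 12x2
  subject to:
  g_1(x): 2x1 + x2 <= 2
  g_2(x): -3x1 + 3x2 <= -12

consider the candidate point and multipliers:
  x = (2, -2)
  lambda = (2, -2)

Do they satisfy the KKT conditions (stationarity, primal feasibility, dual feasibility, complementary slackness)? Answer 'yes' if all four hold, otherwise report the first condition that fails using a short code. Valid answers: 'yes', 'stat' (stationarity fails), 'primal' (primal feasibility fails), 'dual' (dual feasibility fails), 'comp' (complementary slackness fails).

Gradient of f: grad f(x) = Q x + c = (-10, 4)
Constraint values g_i(x) = a_i^T x - b_i:
  g_1((2, -2)) = 0
  g_2((2, -2)) = 0
Stationarity residual: grad f(x) + sum_i lambda_i a_i = (0, 0)
  -> stationarity OK
Primal feasibility (all g_i <= 0): OK
Dual feasibility (all lambda_i >= 0): FAILS
Complementary slackness (lambda_i * g_i(x) = 0 for all i): OK

Verdict: the first failing condition is dual_feasibility -> dual.

dual


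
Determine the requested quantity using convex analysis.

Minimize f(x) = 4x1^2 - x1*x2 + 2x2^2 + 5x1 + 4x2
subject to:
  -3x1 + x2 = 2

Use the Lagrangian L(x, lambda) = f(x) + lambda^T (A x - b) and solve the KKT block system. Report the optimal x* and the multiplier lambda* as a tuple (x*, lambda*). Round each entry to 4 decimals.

Form the Lagrangian:
  L(x, lambda) = (1/2) x^T Q x + c^T x + lambda^T (A x - b)
Stationarity (grad_x L = 0): Q x + c + A^T lambda = 0.
Primal feasibility: A x = b.

This gives the KKT block system:
  [ Q   A^T ] [ x     ]   [-c ]
  [ A    0  ] [ lambda ] = [ b ]

Solving the linear system:
  x*      = (-1.0263, -1.0789)
  lambda* = (-0.7105)
  f(x*)   = -4.0132

x* = (-1.0263, -1.0789), lambda* = (-0.7105)


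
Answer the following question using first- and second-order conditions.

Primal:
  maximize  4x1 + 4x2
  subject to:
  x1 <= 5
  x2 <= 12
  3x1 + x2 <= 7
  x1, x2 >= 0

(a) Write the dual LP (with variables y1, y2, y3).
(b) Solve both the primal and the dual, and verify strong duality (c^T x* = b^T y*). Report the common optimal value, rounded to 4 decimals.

The standard primal-dual pair for 'max c^T x s.t. A x <= b, x >= 0' is:
  Dual:  min b^T y  s.t.  A^T y >= c,  y >= 0.

So the dual LP is:
  minimize  5y1 + 12y2 + 7y3
  subject to:
    y1 + 3y3 >= 4
    y2 + y3 >= 4
    y1, y2, y3 >= 0

Solving the primal: x* = (0, 7).
  primal value c^T x* = 28.
Solving the dual: y* = (0, 0, 4).
  dual value b^T y* = 28.
Strong duality: c^T x* = b^T y*. Confirmed.

28


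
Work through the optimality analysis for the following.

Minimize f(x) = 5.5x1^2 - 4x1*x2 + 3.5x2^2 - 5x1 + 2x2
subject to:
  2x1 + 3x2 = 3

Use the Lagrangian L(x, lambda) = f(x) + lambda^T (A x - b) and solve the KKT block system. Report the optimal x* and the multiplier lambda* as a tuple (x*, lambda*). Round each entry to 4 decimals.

Form the Lagrangian:
  L(x, lambda) = (1/2) x^T Q x + c^T x + lambda^T (A x - b)
Stationarity (grad_x L = 0): Q x + c + A^T lambda = 0.
Primal feasibility: A x = b.

This gives the KKT block system:
  [ Q   A^T ] [ x     ]   [-c ]
  [ A    0  ] [ lambda ] = [ b ]

Solving the linear system:
  x*      = (0.7714, 0.4857)
  lambda* = (-0.7714)
  f(x*)   = -0.2857

x* = (0.7714, 0.4857), lambda* = (-0.7714)


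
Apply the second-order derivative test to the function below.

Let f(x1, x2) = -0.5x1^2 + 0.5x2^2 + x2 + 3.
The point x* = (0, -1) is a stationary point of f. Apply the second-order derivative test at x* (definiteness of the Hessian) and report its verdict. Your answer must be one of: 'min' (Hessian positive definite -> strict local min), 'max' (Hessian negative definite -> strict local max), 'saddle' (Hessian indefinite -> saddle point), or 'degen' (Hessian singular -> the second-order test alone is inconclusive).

Compute the Hessian H = grad^2 f:
  H = [[-1, 0], [0, 1]]
Verify stationarity: grad f(x*) = H x* + g = (0, 0).
Eigenvalues of H: -1, 1.
Eigenvalues have mixed signs, so H is indefinite -> x* is a saddle point.

saddle
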